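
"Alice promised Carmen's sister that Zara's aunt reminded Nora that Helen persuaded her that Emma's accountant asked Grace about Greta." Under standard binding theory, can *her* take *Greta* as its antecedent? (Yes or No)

No

*her* is a pronoun; Principle B requires it to be free in its binding domain — the clause headed by 'persuaded'.
— Greta: second object of the clause headed by 'asked'; is c-commanded by the pronoun; coreference would bind this R-expression — blocked (Principle C).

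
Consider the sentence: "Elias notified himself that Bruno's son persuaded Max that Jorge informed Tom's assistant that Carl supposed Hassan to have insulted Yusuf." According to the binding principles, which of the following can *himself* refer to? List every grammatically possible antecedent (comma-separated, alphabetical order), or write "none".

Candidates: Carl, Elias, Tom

*himself* is a reflexive; Principle A requires it to be bound within its binding domain — the matrix clause.
— Carl: subject of the clause headed by 'supposed'; does not c-command the reflexive — cannot bind it (Principle A).
— Elias: subject of the matrix clause; c-commands the reflexive within its binding domain — allowed (Principle A).
— Tom: possessor inside the object DP of the clause headed by 'informed'; does not c-command the reflexive — cannot bind it (Principle A).

Elias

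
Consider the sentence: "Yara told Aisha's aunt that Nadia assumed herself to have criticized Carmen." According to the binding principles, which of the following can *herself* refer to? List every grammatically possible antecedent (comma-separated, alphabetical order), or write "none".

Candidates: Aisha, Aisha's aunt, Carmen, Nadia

Nadia

*herself* is a reflexive; Principle A requires it to be bound within its binding domain — the clause headed by 'assumed'.
— Aisha: possessor inside the object DP of the matrix clause; does not c-command the reflexive — cannot bind it (Principle A).
— Aisha's aunt: object of the matrix clause; c-commands the reflexive but lies outside its binding domain — cannot bind it (Principle A).
— Carmen: object of the clause headed by 'criticized'; does not c-command the reflexive — cannot bind it (Principle A).
— Nadia: subject of the clause headed by 'assumed'; c-commands the reflexive within its binding domain — allowed (Principle A).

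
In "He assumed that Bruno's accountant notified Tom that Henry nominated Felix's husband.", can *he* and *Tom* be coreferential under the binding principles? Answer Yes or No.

No

*Tom* is an R-expression; Principle C requires it to be free (not bound by any c-commanding expression).
— he: subject of the matrix clause; the pronoun c-commands the R-expression — coreference blocked (Principle C).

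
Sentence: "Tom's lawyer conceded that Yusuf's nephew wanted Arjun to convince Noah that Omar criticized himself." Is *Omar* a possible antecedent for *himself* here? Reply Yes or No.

Yes

*himself* is a reflexive; Principle A requires it to be bound within its binding domain — the clause headed by 'criticized'.
— Omar: subject of the clause headed by 'criticized'; c-commands the reflexive within its binding domain — allowed (Principle A).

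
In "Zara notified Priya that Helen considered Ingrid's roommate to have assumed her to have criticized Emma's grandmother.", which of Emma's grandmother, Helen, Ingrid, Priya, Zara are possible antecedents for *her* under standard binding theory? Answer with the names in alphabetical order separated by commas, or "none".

*her* is a pronoun; Principle B requires it to be free in its binding domain — the clause headed by 'assumed'.
— Emma's grandmother: object of the clause headed by 'criticized'; is c-commanded by the pronoun; coreference would bind this R-expression — blocked (Principle C).
— Helen: subject of the clause headed by 'considered'; c-commands the pronoun but lies outside its binding domain — allowed.
— Ingrid: possessor inside the subject DP of the clause headed by 'assumed'; does not c-command the pronoun — Principle B does not apply; allowed.
— Priya: object of the matrix clause; c-commands the pronoun but lies outside its binding domain — allowed.
— Zara: subject of the matrix clause; c-commands the pronoun but lies outside its binding domain — allowed.

Helen, Ingrid, Priya, Zara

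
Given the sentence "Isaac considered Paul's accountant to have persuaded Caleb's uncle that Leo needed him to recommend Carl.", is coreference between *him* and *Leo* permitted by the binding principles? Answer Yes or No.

*him* is a pronoun; Principle B requires it to be free in its binding domain — the clause headed by 'needed'.
— Leo: subject of the clause headed by 'needed'; c-commands the pronoun within its binding domain — blocked (Principle B).

No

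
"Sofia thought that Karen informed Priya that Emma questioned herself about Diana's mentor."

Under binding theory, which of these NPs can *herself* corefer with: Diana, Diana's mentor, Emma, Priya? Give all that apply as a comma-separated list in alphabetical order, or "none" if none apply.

*herself* is a reflexive; Principle A requires it to be bound within its binding domain — the clause headed by 'questioned'.
— Diana: possessor inside the second object DP of the clause headed by 'questioned'; does not c-command the reflexive — cannot bind it (Principle A).
— Diana's mentor: second object of the clause headed by 'questioned'; does not c-command the reflexive — cannot bind it (Principle A).
— Emma: subject of the clause headed by 'questioned'; c-commands the reflexive within its binding domain — allowed (Principle A).
— Priya: object of the clause headed by 'informed'; c-commands the reflexive but lies outside its binding domain — cannot bind it (Principle A).

Emma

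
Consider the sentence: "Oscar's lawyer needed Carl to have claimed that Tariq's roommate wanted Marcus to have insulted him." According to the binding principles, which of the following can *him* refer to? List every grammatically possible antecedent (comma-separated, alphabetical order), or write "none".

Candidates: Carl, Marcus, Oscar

Carl, Oscar

*him* is a pronoun; Principle B requires it to be free in its binding domain — the clause headed by 'insulted'.
— Carl: subject of the clause headed by 'claimed'; c-commands the pronoun but lies outside its binding domain — allowed.
— Marcus: subject of the clause headed by 'insulted'; c-commands the pronoun within its binding domain — blocked (Principle B).
— Oscar: possessor inside the subject DP of the matrix clause; does not c-command the pronoun — Principle B does not apply; allowed.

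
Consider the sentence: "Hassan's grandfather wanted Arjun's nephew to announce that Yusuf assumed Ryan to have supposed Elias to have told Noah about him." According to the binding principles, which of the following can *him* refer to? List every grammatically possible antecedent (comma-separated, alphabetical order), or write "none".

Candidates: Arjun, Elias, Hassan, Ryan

Arjun, Hassan, Ryan

*him* is a pronoun; Principle B requires it to be free in its binding domain — the clause headed by 'told'.
— Arjun: possessor inside the subject DP of the clause headed by 'announce'; does not c-command the pronoun — Principle B does not apply; allowed.
— Elias: subject of the clause headed by 'told'; c-commands the pronoun within its binding domain — blocked (Principle B).
— Hassan: possessor inside the subject DP of the matrix clause; does not c-command the pronoun — Principle B does not apply; allowed.
— Ryan: subject of the clause headed by 'supposed'; c-commands the pronoun but lies outside its binding domain — allowed.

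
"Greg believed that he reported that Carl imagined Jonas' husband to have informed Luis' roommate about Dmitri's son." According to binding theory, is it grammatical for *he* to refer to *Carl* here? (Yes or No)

No

*Carl* is an R-expression; Principle C requires it to be free (not bound by any c-commanding expression).
— he: subject of the clause headed by 'reported'; the pronoun c-commands the R-expression — coreference blocked (Principle C).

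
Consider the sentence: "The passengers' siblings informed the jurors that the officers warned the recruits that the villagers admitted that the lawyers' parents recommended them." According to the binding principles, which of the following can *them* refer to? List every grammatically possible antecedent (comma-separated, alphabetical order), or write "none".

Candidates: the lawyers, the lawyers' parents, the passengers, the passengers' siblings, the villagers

*them* is a pronoun; Principle B requires it to be free in its binding domain — the clause headed by 'recommended'.
— the lawyers: possessor inside the subject DP of the clause headed by 'recommended'; does not c-command the pronoun — Principle B does not apply; allowed.
— the lawyers' parents: subject of the clause headed by 'recommended'; c-commands the pronoun within its binding domain — blocked (Principle B).
— the passengers: possessor inside the subject DP of the matrix clause; does not c-command the pronoun — Principle B does not apply; allowed.
— the passengers' siblings: subject of the matrix clause; c-commands the pronoun but lies outside its binding domain — allowed.
— the villagers: subject of the clause headed by 'admitted'; c-commands the pronoun but lies outside its binding domain — allowed.

the lawyers, the passengers, the passengers' siblings, the villagers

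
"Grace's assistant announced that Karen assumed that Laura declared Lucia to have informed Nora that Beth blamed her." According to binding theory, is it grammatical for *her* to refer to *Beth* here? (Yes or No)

*Beth* is an R-expression; Principle C requires it to be free (not bound by any c-commanding expression).
— her: object of the clause headed by 'blamed'; the R-expression locally c-commands the pronoun — coreference blocked (Principle B on the pronoun).

No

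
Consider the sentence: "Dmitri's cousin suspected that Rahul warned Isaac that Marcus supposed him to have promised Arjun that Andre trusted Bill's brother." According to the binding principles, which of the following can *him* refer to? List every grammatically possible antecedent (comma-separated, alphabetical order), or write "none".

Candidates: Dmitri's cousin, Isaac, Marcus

*him* is a pronoun; Principle B requires it to be free in its binding domain — the clause headed by 'supposed'.
— Dmitri's cousin: subject of the matrix clause; c-commands the pronoun but lies outside its binding domain — allowed.
— Isaac: object of the clause headed by 'warned'; c-commands the pronoun but lies outside its binding domain — allowed.
— Marcus: subject of the clause headed by 'supposed'; c-commands the pronoun within its binding domain — blocked (Principle B).

Dmitri's cousin, Isaac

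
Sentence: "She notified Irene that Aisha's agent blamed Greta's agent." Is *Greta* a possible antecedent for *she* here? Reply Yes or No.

No

*she* is a pronoun; Principle B requires it to be free in its binding domain — the matrix clause.
— Greta: possessor inside the object DP of the clause headed by 'blamed'; is c-commanded by the pronoun; coreference would bind this R-expression — blocked (Principle C).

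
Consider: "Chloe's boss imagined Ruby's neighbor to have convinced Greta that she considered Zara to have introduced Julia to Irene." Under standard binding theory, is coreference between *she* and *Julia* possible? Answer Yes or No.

No

*Julia* is an R-expression; Principle C requires it to be free (not bound by any c-commanding expression).
— she: subject of the clause headed by 'considered'; the pronoun c-commands the R-expression — coreference blocked (Principle C).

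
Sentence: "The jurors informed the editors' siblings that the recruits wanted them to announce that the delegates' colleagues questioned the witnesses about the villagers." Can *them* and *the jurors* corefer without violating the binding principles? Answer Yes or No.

*the jurors* is an R-expression; Principle C requires it to be free (not bound by any c-commanding expression).
— them: subject of the clause headed by 'announce'; the pronoun does not c-command the R-expression — coreference allowed.

Yes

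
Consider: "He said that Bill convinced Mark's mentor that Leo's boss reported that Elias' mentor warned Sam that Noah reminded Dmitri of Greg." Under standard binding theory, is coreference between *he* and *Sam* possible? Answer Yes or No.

*Sam* is an R-expression; Principle C requires it to be free (not bound by any c-commanding expression).
— he: subject of the matrix clause; the pronoun c-commands the R-expression — coreference blocked (Principle C).

No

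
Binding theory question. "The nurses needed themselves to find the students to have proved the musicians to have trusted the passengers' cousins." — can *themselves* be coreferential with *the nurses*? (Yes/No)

*themselves* is a reflexive; Principle A requires it to be bound within its binding domain — the matrix clause.
— the nurses: subject of the matrix clause; c-commands the reflexive within its binding domain — allowed (Principle A).

Yes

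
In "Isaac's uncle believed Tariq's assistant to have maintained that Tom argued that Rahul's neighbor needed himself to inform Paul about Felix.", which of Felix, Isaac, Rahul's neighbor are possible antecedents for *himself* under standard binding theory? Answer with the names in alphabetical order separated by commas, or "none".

*himself* is a reflexive; Principle A requires it to be bound within its binding domain — the clause headed by 'needed'.
— Felix: second object of the clause headed by 'inform'; does not c-command the reflexive — cannot bind it (Principle A).
— Isaac: possessor inside the subject DP of the matrix clause; does not c-command the reflexive — cannot bind it (Principle A).
— Rahul's neighbor: subject of the clause headed by 'needed'; c-commands the reflexive within its binding domain — allowed (Principle A).

Rahul's neighbor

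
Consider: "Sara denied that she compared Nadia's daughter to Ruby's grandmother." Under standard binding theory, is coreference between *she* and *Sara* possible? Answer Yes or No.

*Sara* is an R-expression; Principle C requires it to be free (not bound by any c-commanding expression).
— she: subject of the clause headed by 'compared'; the pronoun does not c-command the R-expression — coreference allowed.

Yes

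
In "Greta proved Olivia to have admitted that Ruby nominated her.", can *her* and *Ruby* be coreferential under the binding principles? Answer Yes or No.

*Ruby* is an R-expression; Principle C requires it to be free (not bound by any c-commanding expression).
— her: object of the clause headed by 'nominated'; the R-expression locally c-commands the pronoun — coreference blocked (Principle B on the pronoun).

No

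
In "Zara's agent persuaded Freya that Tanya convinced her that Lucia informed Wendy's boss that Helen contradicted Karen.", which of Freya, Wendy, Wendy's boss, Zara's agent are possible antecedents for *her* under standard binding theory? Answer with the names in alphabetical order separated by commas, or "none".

Freya, Zara's agent

*her* is a pronoun; Principle B requires it to be free in its binding domain — the clause headed by 'convinced'.
— Freya: object of the matrix clause; c-commands the pronoun but lies outside its binding domain — allowed.
— Wendy: possessor inside the object DP of the clause headed by 'informed'; is c-commanded by the pronoun; coreference would bind this R-expression — blocked (Principle C).
— Wendy's boss: object of the clause headed by 'informed'; is c-commanded by the pronoun; coreference would bind this R-expression — blocked (Principle C).
— Zara's agent: subject of the matrix clause; c-commands the pronoun but lies outside its binding domain — allowed.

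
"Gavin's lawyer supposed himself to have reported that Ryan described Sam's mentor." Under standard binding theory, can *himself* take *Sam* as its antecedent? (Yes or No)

No

*himself* is a reflexive; Principle A requires it to be bound within its binding domain — the matrix clause.
— Sam: possessor inside the object DP of the clause headed by 'described'; does not c-command the reflexive — cannot bind it (Principle A).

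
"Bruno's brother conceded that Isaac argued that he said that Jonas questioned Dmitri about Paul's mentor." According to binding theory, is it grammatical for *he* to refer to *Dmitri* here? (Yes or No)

*Dmitri* is an R-expression; Principle C requires it to be free (not bound by any c-commanding expression).
— he: subject of the clause headed by 'said'; the pronoun c-commands the R-expression — coreference blocked (Principle C).

No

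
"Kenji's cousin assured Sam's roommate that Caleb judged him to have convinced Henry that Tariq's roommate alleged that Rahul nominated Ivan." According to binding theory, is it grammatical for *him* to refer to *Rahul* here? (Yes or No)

No

*Rahul* is an R-expression; Principle C requires it to be free (not bound by any c-commanding expression).
— him: subject of the clause headed by 'convinced'; the pronoun c-commands the R-expression — coreference blocked (Principle C).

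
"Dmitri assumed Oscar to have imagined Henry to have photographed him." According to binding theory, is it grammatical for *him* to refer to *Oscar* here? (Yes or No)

*Oscar* is an R-expression; Principle C requires it to be free (not bound by any c-commanding expression).
— him: object of the clause headed by 'photographed'; the pronoun does not c-command the R-expression — coreference allowed.

Yes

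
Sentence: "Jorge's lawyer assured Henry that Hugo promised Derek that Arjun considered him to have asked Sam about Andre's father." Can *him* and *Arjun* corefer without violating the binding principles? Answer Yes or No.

No

*Arjun* is an R-expression; Principle C requires it to be free (not bound by any c-commanding expression).
— him: subject of the clause headed by 'asked'; the R-expression locally c-commands the pronoun — coreference blocked (Principle B on the pronoun).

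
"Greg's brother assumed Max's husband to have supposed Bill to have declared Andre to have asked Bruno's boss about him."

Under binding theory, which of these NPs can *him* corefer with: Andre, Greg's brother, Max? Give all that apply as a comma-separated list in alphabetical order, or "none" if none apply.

*him* is a pronoun; Principle B requires it to be free in its binding domain — the clause headed by 'asked'.
— Andre: subject of the clause headed by 'asked'; c-commands the pronoun within its binding domain — blocked (Principle B).
— Greg's brother: subject of the matrix clause; c-commands the pronoun but lies outside its binding domain — allowed.
— Max: possessor inside the subject DP of the clause headed by 'supposed'; does not c-command the pronoun — Principle B does not apply; allowed.

Greg's brother, Max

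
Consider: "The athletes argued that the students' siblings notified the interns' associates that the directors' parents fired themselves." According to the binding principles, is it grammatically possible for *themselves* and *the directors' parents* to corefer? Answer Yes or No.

Yes

*themselves* is a reflexive; Principle A requires it to be bound within its binding domain — the clause headed by 'fired'.
— the directors' parents: subject of the clause headed by 'fired'; c-commands the reflexive within its binding domain — allowed (Principle A).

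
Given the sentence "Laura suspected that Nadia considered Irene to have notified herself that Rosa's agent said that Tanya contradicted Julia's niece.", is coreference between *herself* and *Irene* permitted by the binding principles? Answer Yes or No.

*herself* is a reflexive; Principle A requires it to be bound within its binding domain — the clause headed by 'notified'.
— Irene: subject of the clause headed by 'notified'; c-commands the reflexive within its binding domain — allowed (Principle A).

Yes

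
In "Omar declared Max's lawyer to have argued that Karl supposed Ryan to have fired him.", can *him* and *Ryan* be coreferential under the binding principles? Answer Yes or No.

No

*Ryan* is an R-expression; Principle C requires it to be free (not bound by any c-commanding expression).
— him: object of the clause headed by 'fired'; the R-expression locally c-commands the pronoun — coreference blocked (Principle B on the pronoun).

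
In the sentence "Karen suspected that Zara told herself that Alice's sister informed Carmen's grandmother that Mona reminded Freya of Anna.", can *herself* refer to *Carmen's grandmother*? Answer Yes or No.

No

*herself* is a reflexive; Principle A requires it to be bound within its binding domain — the clause headed by 'told'.
— Carmen's grandmother: object of the clause headed by 'informed'; does not c-command the reflexive — cannot bind it (Principle A).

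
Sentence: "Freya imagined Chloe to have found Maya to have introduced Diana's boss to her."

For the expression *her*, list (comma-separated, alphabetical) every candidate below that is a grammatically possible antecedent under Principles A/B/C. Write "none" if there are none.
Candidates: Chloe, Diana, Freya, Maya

*her* is a pronoun; Principle B requires it to be free in its binding domain — the clause headed by 'introduced'.
— Chloe: subject of the clause headed by 'found'; c-commands the pronoun but lies outside its binding domain — allowed.
— Diana: possessor inside the object DP of the clause headed by 'introduced'; does not c-command the pronoun — Principle B does not apply; allowed.
— Freya: subject of the matrix clause; c-commands the pronoun but lies outside its binding domain — allowed.
— Maya: subject of the clause headed by 'introduced'; c-commands the pronoun within its binding domain — blocked (Principle B).

Chloe, Diana, Freya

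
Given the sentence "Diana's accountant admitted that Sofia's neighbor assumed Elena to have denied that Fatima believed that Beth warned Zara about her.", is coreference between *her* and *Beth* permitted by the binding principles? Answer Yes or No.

No

*her* is a pronoun; Principle B requires it to be free in its binding domain — the clause headed by 'warned'.
— Beth: subject of the clause headed by 'warned'; c-commands the pronoun within its binding domain — blocked (Principle B).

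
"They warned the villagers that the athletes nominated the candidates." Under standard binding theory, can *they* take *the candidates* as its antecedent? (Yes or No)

No

*they* is a pronoun; Principle B requires it to be free in its binding domain — the matrix clause.
— the candidates: object of the clause headed by 'nominated'; is c-commanded by the pronoun; coreference would bind this R-expression — blocked (Principle C).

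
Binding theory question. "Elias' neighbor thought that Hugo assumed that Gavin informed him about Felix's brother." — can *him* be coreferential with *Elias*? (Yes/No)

Yes

*him* is a pronoun; Principle B requires it to be free in its binding domain — the clause headed by 'informed'.
— Elias: possessor inside the subject DP of the matrix clause; does not c-command the pronoun — Principle B does not apply; allowed.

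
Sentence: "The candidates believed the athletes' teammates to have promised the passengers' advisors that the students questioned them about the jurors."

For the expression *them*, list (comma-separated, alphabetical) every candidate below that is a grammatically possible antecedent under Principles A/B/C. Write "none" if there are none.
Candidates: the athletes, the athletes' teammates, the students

the athletes, the athletes' teammates

*them* is a pronoun; Principle B requires it to be free in its binding domain — the clause headed by 'questioned'.
— the athletes: possessor inside the subject DP of the clause headed by 'promised'; does not c-command the pronoun — Principle B does not apply; allowed.
— the athletes' teammates: subject of the clause headed by 'promised'; c-commands the pronoun but lies outside its binding domain — allowed.
— the students: subject of the clause headed by 'questioned'; c-commands the pronoun within its binding domain — blocked (Principle B).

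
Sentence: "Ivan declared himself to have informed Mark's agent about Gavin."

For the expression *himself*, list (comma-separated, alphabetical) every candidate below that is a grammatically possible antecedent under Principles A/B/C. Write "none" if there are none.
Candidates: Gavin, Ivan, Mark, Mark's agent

Ivan

*himself* is a reflexive; Principle A requires it to be bound within its binding domain — the matrix clause.
— Gavin: second object of the clause headed by 'informed'; does not c-command the reflexive — cannot bind it (Principle A).
— Ivan: subject of the matrix clause; c-commands the reflexive within its binding domain — allowed (Principle A).
— Mark: possessor inside the object DP of the clause headed by 'informed'; does not c-command the reflexive — cannot bind it (Principle A).
— Mark's agent: object of the clause headed by 'informed'; does not c-command the reflexive — cannot bind it (Principle A).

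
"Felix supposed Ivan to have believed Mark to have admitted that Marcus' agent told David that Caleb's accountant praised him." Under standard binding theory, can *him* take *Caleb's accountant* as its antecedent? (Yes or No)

No

*him* is a pronoun; Principle B requires it to be free in its binding domain — the clause headed by 'praised'.
— Caleb's accountant: subject of the clause headed by 'praised'; c-commands the pronoun within its binding domain — blocked (Principle B).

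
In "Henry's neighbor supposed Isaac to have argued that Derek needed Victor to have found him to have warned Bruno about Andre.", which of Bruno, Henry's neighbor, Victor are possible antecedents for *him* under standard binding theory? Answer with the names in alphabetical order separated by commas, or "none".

*him* is a pronoun; Principle B requires it to be free in its binding domain — the clause headed by 'found'.
— Bruno: object of the clause headed by 'warned'; is c-commanded by the pronoun; coreference would bind this R-expression — blocked (Principle C).
— Henry's neighbor: subject of the matrix clause; c-commands the pronoun but lies outside its binding domain — allowed.
— Victor: subject of the clause headed by 'found'; c-commands the pronoun within its binding domain — blocked (Principle B).

Henry's neighbor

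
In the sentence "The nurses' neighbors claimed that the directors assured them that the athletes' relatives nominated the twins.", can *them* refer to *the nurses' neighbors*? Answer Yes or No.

Yes

*them* is a pronoun; Principle B requires it to be free in its binding domain — the clause headed by 'assured'.
— the nurses' neighbors: subject of the matrix clause; c-commands the pronoun but lies outside its binding domain — allowed.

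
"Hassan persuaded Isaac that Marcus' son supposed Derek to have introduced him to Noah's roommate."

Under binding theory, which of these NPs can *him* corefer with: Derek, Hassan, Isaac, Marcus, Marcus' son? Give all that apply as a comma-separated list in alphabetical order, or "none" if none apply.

*him* is a pronoun; Principle B requires it to be free in its binding domain — the clause headed by 'introduced'.
— Derek: subject of the clause headed by 'introduced'; c-commands the pronoun within its binding domain — blocked (Principle B).
— Hassan: subject of the matrix clause; c-commands the pronoun but lies outside its binding domain — allowed.
— Isaac: object of the matrix clause; c-commands the pronoun but lies outside its binding domain — allowed.
— Marcus: possessor inside the subject DP of the clause headed by 'supposed'; does not c-command the pronoun — Principle B does not apply; allowed.
— Marcus' son: subject of the clause headed by 'supposed'; c-commands the pronoun but lies outside its binding domain — allowed.

Hassan, Isaac, Marcus, Marcus' son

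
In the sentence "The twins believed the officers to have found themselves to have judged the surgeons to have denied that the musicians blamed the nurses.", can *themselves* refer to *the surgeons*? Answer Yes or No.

*themselves* is a reflexive; Principle A requires it to be bound within its binding domain — the clause headed by 'found'.
— the surgeons: subject of the clause headed by 'denied'; does not c-command the reflexive — cannot bind it (Principle A).

No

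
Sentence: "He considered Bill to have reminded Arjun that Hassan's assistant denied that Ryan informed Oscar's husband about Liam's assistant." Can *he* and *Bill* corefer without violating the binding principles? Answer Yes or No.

No

*Bill* is an R-expression; Principle C requires it to be free (not bound by any c-commanding expression).
— he: subject of the matrix clause; the pronoun c-commands the R-expression — coreference blocked (Principle C).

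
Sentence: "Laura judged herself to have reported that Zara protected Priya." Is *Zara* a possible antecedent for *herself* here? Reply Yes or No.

No

*herself* is a reflexive; Principle A requires it to be bound within its binding domain — the matrix clause.
— Zara: subject of the clause headed by 'protected'; does not c-command the reflexive — cannot bind it (Principle A).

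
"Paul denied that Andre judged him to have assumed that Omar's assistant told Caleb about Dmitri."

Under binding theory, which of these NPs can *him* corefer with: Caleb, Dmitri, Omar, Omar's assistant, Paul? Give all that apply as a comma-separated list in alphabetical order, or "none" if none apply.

Paul

*him* is a pronoun; Principle B requires it to be free in its binding domain — the clause headed by 'judged'.
— Caleb: object of the clause headed by 'told'; is c-commanded by the pronoun; coreference would bind this R-expression — blocked (Principle C).
— Dmitri: second object of the clause headed by 'told'; is c-commanded by the pronoun; coreference would bind this R-expression — blocked (Principle C).
— Omar: possessor inside the subject DP of the clause headed by 'told'; is c-commanded by the pronoun; coreference would bind this R-expression — blocked (Principle C).
— Omar's assistant: subject of the clause headed by 'told'; is c-commanded by the pronoun; coreference would bind this R-expression — blocked (Principle C).
— Paul: subject of the matrix clause; c-commands the pronoun but lies outside its binding domain — allowed.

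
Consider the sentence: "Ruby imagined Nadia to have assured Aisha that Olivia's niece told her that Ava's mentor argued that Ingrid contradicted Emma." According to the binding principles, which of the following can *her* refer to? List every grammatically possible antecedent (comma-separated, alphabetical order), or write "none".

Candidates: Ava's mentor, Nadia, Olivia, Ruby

*her* is a pronoun; Principle B requires it to be free in its binding domain — the clause headed by 'told'.
— Ava's mentor: subject of the clause headed by 'argued'; is c-commanded by the pronoun; coreference would bind this R-expression — blocked (Principle C).
— Nadia: subject of the clause headed by 'assured'; c-commands the pronoun but lies outside its binding domain — allowed.
— Olivia: possessor inside the subject DP of the clause headed by 'told'; does not c-command the pronoun — Principle B does not apply; allowed.
— Ruby: subject of the matrix clause; c-commands the pronoun but lies outside its binding domain — allowed.

Nadia, Olivia, Ruby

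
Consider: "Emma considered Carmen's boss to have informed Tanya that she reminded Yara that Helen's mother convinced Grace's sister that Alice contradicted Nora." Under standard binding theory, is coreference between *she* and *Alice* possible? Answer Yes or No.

*Alice* is an R-expression; Principle C requires it to be free (not bound by any c-commanding expression).
— she: subject of the clause headed by 'reminded'; the pronoun c-commands the R-expression — coreference blocked (Principle C).

No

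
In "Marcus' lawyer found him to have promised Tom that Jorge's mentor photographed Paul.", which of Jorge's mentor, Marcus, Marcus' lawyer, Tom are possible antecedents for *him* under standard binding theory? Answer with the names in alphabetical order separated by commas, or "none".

*him* is a pronoun; Principle B requires it to be free in its binding domain — the matrix clause.
— Jorge's mentor: subject of the clause headed by 'photographed'; is c-commanded by the pronoun; coreference would bind this R-expression — blocked (Principle C).
— Marcus: possessor inside the subject DP of the matrix clause; does not c-command the pronoun — Principle B does not apply; allowed.
— Marcus' lawyer: subject of the matrix clause; c-commands the pronoun within its binding domain — blocked (Principle B).
— Tom: object of the clause headed by 'promised'; is c-commanded by the pronoun; coreference would bind this R-expression — blocked (Principle C).

Marcus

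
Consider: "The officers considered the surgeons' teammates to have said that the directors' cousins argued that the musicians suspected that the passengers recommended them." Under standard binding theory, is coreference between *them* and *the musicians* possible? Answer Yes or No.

Yes

*the musicians* is an R-expression; Principle C requires it to be free (not bound by any c-commanding expression).
— them: object of the clause headed by 'recommended'; the pronoun does not c-command the R-expression — coreference allowed.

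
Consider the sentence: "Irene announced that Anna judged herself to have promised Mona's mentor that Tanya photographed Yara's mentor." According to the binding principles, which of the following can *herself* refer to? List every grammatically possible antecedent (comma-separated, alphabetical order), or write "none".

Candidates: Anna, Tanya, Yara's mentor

*herself* is a reflexive; Principle A requires it to be bound within its binding domain — the clause headed by 'judged'.
— Anna: subject of the clause headed by 'judged'; c-commands the reflexive within its binding domain — allowed (Principle A).
— Tanya: subject of the clause headed by 'photographed'; does not c-command the reflexive — cannot bind it (Principle A).
— Yara's mentor: object of the clause headed by 'photographed'; does not c-command the reflexive — cannot bind it (Principle A).

Anna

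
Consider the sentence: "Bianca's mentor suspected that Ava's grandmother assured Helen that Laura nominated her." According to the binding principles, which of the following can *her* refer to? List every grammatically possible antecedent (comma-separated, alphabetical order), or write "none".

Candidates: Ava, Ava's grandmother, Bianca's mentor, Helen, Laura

Ava, Ava's grandmother, Bianca's mentor, Helen

*her* is a pronoun; Principle B requires it to be free in its binding domain — the clause headed by 'nominated'.
— Ava: possessor inside the subject DP of the clause headed by 'assured'; does not c-command the pronoun — Principle B does not apply; allowed.
— Ava's grandmother: subject of the clause headed by 'assured'; c-commands the pronoun but lies outside its binding domain — allowed.
— Bianca's mentor: subject of the matrix clause; c-commands the pronoun but lies outside its binding domain — allowed.
— Helen: object of the clause headed by 'assured'; c-commands the pronoun but lies outside its binding domain — allowed.
— Laura: subject of the clause headed by 'nominated'; c-commands the pronoun within its binding domain — blocked (Principle B).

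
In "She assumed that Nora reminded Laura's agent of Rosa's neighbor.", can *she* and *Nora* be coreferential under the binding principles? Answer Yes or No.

*Nora* is an R-expression; Principle C requires it to be free (not bound by any c-commanding expression).
— she: subject of the matrix clause; the pronoun c-commands the R-expression — coreference blocked (Principle C).

No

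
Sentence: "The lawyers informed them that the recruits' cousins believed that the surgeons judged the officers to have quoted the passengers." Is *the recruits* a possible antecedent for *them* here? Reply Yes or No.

*them* is a pronoun; Principle B requires it to be free in its binding domain — the matrix clause.
— the recruits: possessor inside the subject DP of the clause headed by 'believed'; is c-commanded by the pronoun; coreference would bind this R-expression — blocked (Principle C).

No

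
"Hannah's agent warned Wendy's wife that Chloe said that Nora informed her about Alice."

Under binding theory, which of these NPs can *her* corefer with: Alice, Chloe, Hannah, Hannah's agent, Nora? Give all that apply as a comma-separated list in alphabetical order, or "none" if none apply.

*her* is a pronoun; Principle B requires it to be free in its binding domain — the clause headed by 'informed'.
— Alice: second object of the clause headed by 'informed'; is c-commanded by the pronoun; coreference would bind this R-expression — blocked (Principle C).
— Chloe: subject of the clause headed by 'said'; c-commands the pronoun but lies outside its binding domain — allowed.
— Hannah: possessor inside the subject DP of the matrix clause; does not c-command the pronoun — Principle B does not apply; allowed.
— Hannah's agent: subject of the matrix clause; c-commands the pronoun but lies outside its binding domain — allowed.
— Nora: subject of the clause headed by 'informed'; c-commands the pronoun within its binding domain — blocked (Principle B).

Chloe, Hannah, Hannah's agent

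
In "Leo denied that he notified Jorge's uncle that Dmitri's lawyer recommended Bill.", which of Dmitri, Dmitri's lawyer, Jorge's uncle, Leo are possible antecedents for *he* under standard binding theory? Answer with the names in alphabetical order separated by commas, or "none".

*he* is a pronoun; Principle B requires it to be free in its binding domain — the clause headed by 'notified'.
— Dmitri: possessor inside the subject DP of the clause headed by 'recommended'; is c-commanded by the pronoun; coreference would bind this R-expression — blocked (Principle C).
— Dmitri's lawyer: subject of the clause headed by 'recommended'; is c-commanded by the pronoun; coreference would bind this R-expression — blocked (Principle C).
— Jorge's uncle: object of the clause headed by 'notified'; is c-commanded by the pronoun; coreference would bind this R-expression — blocked (Principle C).
— Leo: subject of the matrix clause; c-commands the pronoun but lies outside its binding domain — allowed.

Leo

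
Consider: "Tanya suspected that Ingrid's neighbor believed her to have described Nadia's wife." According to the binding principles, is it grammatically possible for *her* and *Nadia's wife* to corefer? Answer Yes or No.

No

*her* is a pronoun; Principle B requires it to be free in its binding domain — the clause headed by 'believed'.
— Nadia's wife: object of the clause headed by 'described'; is c-commanded by the pronoun; coreference would bind this R-expression — blocked (Principle C).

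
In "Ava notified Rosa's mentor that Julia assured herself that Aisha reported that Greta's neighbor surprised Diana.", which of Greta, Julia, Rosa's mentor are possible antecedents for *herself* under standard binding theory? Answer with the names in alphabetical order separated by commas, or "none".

*herself* is a reflexive; Principle A requires it to be bound within its binding domain — the clause headed by 'assured'.
— Greta: possessor inside the subject DP of the clause headed by 'surprised'; does not c-command the reflexive — cannot bind it (Principle A).
— Julia: subject of the clause headed by 'assured'; c-commands the reflexive within its binding domain — allowed (Principle A).
— Rosa's mentor: object of the matrix clause; c-commands the reflexive but lies outside its binding domain — cannot bind it (Principle A).

Julia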